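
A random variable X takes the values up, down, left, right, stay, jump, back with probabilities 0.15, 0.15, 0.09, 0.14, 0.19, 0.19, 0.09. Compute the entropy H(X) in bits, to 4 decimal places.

2.7540 bits

H = −Σ pᵢ log₂ pᵢ.
−0.15·log₂(0.15) = 0.4105
−0.15·log₂(0.15) = 0.4105
−0.09·log₂(0.09) = 0.3127
−0.14·log₂(0.14) = 0.3971
−0.19·log₂(0.19) = 0.4552
−0.19·log₂(0.19) = 0.4552
−0.09·log₂(0.09) = 0.3127
Sum ≈ 2.7540 → 2.7540 bits.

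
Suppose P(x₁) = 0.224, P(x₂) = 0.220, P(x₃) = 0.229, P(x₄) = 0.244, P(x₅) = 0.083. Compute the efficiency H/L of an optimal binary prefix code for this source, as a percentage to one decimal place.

Entropy H = −Σ p log₂ p ≈ 2.2456 bits.
Huffman merges: 83/1000+11/50→303/1000; 28/125+229/1000→453/1000; 61/250+303/1000→547/1000; 453/1000+547/1000→1. L = 2303/1000 ≈ 2.3030.
Efficiency = H/L = 2.2456/2.3030 = 97.5%.

97.5%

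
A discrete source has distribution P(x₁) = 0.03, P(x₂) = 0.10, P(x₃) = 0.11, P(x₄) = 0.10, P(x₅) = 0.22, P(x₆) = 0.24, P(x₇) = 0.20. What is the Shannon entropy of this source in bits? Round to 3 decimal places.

2.606 bits

H = −Σ pᵢ log₂ pᵢ.
−0.03·log₂(0.03) = 0.1518
−0.10·log₂(0.10) = 0.3322
−0.11·log₂(0.11) = 0.3503
−0.10·log₂(0.10) = 0.3322
−0.22·log₂(0.22) = 0.4806
−0.24·log₂(0.24) = 0.4941
−0.20·log₂(0.20) = 0.4644
Sum ≈ 2.6055 → 2.606 bits.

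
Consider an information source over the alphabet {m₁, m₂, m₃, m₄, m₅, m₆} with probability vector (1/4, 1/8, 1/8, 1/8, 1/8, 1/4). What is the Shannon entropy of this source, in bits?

2.5 bits

Each probability is a power of 1/2, so log₂(1/p) is an integer.
H = Σ p·log₂(1/p) = 1/4·2 + 1/8·3 + 1/8·3 + 1/8·3 + 1/8·3 + 1/4·2 = 2.5 bits.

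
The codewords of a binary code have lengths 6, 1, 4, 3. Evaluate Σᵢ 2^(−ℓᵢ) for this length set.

With common denominator 2^6 = 64: Σ 2^(−ℓᵢ) = 1/64 + 32/64 + 4/64 + 8/64 = 45/64 = 0.703125.

0.703125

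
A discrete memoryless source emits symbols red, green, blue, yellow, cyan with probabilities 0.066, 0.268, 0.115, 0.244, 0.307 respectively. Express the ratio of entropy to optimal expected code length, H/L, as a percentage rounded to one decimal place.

98.4%

Entropy H = −Σ p log₂ p ≈ 2.1463 bits.
Huffman merges: 33/500+23/200→181/1000; 181/1000+61/250→17/40; 67/250+307/1000→23/40; 17/40+23/40→1. L = 2181/1000 ≈ 2.1810.
Efficiency = H/L = 2.1463/2.1810 = 98.4%.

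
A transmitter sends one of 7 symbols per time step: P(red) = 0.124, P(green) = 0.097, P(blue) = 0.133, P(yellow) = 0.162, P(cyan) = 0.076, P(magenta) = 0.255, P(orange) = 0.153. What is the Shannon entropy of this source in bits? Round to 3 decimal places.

H = −Σ pᵢ log₂ pᵢ.
−0.124·log₂(0.124) = 0.3734
−0.097·log₂(0.097) = 0.3265
−0.133·log₂(0.133) = 0.3871
−0.162·log₂(0.162) = 0.4254
−0.076·log₂(0.076) = 0.2826
−0.255·log₂(0.255) = 0.5027
−0.153·log₂(0.153) = 0.4144
Sum ≈ 2.7121 → 2.712 bits.

2.712 bits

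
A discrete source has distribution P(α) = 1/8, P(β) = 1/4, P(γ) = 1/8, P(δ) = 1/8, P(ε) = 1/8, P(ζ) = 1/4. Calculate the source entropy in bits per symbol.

Each probability is a power of 1/2, so log₂(1/p) is an integer.
H = Σ p·log₂(1/p) = 1/8·3 + 1/4·2 + 1/8·3 + 1/8·3 + 1/8·3 + 1/4·2 = 2.5 bits.

2.5 bits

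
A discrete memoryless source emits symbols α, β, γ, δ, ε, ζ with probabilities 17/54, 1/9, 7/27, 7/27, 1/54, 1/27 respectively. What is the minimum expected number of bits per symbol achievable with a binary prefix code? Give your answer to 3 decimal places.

Repeatedly combine the two least-probable nodes; the expected code length is the sum of the merged weights.
merge 1/54 + 1/27 → 1/18
merge 1/18 + 1/9 → 1/6
merge 1/6 + 7/27 → 23/54
merge 7/27 + 17/54 → 31/54
merge 23/54 + 31/54 → 1
L = 1/18 + 1/6 + 23/54 + 31/54 + 1 = 20/9 ≈ 2.222 bits/symbol.

2.222 bits/symbol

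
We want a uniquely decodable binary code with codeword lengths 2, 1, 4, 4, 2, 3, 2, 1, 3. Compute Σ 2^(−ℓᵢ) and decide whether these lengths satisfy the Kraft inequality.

2.125; no

With common denominator 2^4 = 16: Σ 2^(−ℓᵢ) = 4/16 + 8/16 + 1/16 + 1/16 + 4/16 + 2/16 + 4/16 + 8/16 + 2/16 = 34/16 = 2.125.
Kraft's inequality requires Σ ≤ 1; here Σ = 2.125 > 1, so no such prefix code exists.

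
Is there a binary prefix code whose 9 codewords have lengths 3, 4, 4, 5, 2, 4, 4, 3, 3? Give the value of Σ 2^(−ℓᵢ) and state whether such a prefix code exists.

0.90625; yes

With common denominator 2^5 = 32: Σ 2^(−ℓᵢ) = 4/32 + 2/32 + 2/32 + 1/32 + 8/32 + 2/32 + 2/32 + 4/32 + 4/32 = 29/32 = 0.90625.
Kraft's inequality requires Σ ≤ 1; here Σ = 0.90625 ≤ 1, so such a prefix code exists.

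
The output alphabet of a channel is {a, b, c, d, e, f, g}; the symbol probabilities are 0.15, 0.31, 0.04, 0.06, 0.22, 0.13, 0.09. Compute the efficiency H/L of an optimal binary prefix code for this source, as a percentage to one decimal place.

Entropy H = −Σ p log₂ p ≈ 2.5395 bits.
Huffman merges: 1/25+3/50→1/10; 9/100+1/10→19/100; 13/100+3/20→7/25; 19/100+11/50→41/100; 7/25+31/100→59/100; 41/100+59/100→1. L = 257/100 ≈ 2.5700.
Efficiency = H/L = 2.5395/2.5700 = 98.8%.

98.8%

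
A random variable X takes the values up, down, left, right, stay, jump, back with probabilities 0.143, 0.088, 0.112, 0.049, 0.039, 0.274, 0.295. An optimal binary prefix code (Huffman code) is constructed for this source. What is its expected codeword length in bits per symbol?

Repeatedly combine the two least-probable nodes; the expected code length is the sum of the merged weights.
merge 39/1000 + 49/1000 → 11/125
merge 11/125 + 11/125 → 22/125
merge 14/125 + 143/1000 → 51/200
merge 22/125 + 51/200 → 431/1000
merge 137/500 + 59/200 → 569/1000
merge 431/1000 + 569/1000 → 1
L = 11/125 + 22/125 + 51/200 + 431/1000 + 569/1000 + 1 = 2519/1000 = 2.519 bits/symbol.

2.519 bits/symbol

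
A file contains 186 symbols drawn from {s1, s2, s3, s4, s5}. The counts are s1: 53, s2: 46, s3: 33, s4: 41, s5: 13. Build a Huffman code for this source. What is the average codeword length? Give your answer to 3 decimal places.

Probabilities are the counts divided by 186.
Repeatedly combine the two least-probable nodes; the expected code length is the sum of the merged weights.
merge 13/186 + 11/62 → 23/93
merge 41/186 + 23/93 → 29/62
merge 23/93 + 53/186 → 33/62
merge 29/62 + 33/62 → 1
L = 23/93 + 29/62 + 33/62 + 1 = 209/93 ≈ 2.247 bits/symbol.

2.247 bits/symbol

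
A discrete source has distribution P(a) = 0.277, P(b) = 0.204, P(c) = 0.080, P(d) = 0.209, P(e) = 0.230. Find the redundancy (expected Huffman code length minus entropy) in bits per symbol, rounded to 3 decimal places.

0.052 bits

Entropy H = −Σ p log₂ p ≈ 2.2320 bits.
Huffman merges: 2/25+51/250→71/250; 209/1000+23/100→439/1000; 277/1000+71/250→561/1000; 439/1000+561/1000→1. L = 571/250 ≈ 2.2840.
L − H = 2.2840 − 2.2320 = 0.052 bits.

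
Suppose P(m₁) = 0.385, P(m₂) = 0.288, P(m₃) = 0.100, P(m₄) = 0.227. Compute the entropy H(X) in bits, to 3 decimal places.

H = −Σ pᵢ log₂ pᵢ.
−0.385·log₂(0.385) = 0.5302
−0.288·log₂(0.288) = 0.5172
−0.100·log₂(0.100) = 0.3322
−0.227·log₂(0.227) = 0.4856
Sum ≈ 1.8652 → 1.865 bits.

1.865 bits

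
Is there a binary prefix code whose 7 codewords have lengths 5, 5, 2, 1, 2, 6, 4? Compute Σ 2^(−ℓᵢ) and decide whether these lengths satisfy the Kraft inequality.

With common denominator 2^6 = 64: Σ 2^(−ℓᵢ) = 2/64 + 2/64 + 16/64 + 32/64 + 16/64 + 1/64 + 4/64 = 73/64 = 1.140625.
Kraft's inequality requires Σ ≤ 1; here Σ = 1.140625 > 1, so no such prefix code exists.

1.140625; no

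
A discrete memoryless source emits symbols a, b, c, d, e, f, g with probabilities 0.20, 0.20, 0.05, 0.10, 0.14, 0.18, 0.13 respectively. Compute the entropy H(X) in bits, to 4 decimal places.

2.7021 bits

H = −Σ pᵢ log₂ pᵢ.
−0.20·log₂(0.20) = 0.4644
−0.20·log₂(0.20) = 0.4644
−0.05·log₂(0.05) = 0.2161
−0.10·log₂(0.10) = 0.3322
−0.14·log₂(0.14) = 0.3971
−0.18·log₂(0.18) = 0.4453
−0.13·log₂(0.13) = 0.3826
Sum ≈ 2.7021 → 2.7021 bits.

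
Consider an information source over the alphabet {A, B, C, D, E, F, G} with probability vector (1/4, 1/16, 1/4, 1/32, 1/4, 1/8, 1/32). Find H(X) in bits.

Each probability is a power of 1/2, so log₂(1/p) is an integer.
H = Σ p·log₂(1/p) = 1/4·2 + 1/16·4 + 1/4·2 + 1/32·5 + 1/4·2 + 1/8·3 + 1/32·5 = 2.4375 bits.

2.4375 bits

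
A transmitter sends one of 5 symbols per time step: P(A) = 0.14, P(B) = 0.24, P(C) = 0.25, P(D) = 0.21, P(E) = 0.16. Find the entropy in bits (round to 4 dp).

H = −Σ pᵢ log₂ pᵢ.
−0.14·log₂(0.14) = 0.3971
−0.24·log₂(0.24) = 0.4941
−0.25·log₂(0.25) = 0.5000
−0.21·log₂(0.21) = 0.4728
−0.16·log₂(0.16) = 0.4230
Sum ≈ 2.2871 → 2.2871 bits.

2.2871 bits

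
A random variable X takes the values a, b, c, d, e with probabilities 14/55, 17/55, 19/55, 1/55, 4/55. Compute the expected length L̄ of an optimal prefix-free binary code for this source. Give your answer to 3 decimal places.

Repeatedly combine the two least-probable nodes; the expected code length is the sum of the merged weights.
merge 1/55 + 4/55 → 1/11
merge 1/11 + 14/55 → 19/55
merge 17/55 + 19/55 → 36/55
merge 19/55 + 36/55 → 1
L = 1/11 + 19/55 + 36/55 + 1 = 23/11 ≈ 2.091 bits/symbol.

2.091 bits/symbol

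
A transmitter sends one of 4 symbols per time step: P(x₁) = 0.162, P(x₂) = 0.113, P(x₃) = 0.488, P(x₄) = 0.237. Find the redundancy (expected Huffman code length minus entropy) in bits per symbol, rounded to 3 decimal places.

Entropy H = −Σ p log₂ p ≈ 1.7782 bits.
Huffman merges: 113/1000+81/500→11/40; 237/1000+11/40→64/125; 61/125+64/125→1. L = 1787/1000 ≈ 1.7870.
L − H = 1.7870 − 1.7782 = 0.009 bits.

0.009 bits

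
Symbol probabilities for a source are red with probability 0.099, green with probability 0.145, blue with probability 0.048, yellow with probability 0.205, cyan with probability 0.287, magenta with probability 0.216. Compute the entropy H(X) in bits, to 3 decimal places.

2.408 bits

H = −Σ pᵢ log₂ pᵢ.
−0.099·log₂(0.099) = 0.3303
−0.145·log₂(0.145) = 0.4040
−0.048·log₂(0.048) = 0.2103
−0.205·log₂(0.205) = 0.4687
−0.287·log₂(0.287) = 0.5169
−0.216·log₂(0.216) = 0.4776
Sum ≈ 2.4076 → 2.408 bits.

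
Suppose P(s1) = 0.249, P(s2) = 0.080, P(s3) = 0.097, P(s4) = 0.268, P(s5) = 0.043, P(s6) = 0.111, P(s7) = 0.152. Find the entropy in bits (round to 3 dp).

H = −Σ pᵢ log₂ pᵢ.
−0.249·log₂(0.249) = 0.4994
−0.080·log₂(0.080) = 0.2915
−0.097·log₂(0.097) = 0.3265
−0.268·log₂(0.268) = 0.5091
−0.043·log₂(0.043) = 0.1952
−0.111·log₂(0.111) = 0.3520
−0.152·log₂(0.152) = 0.4131
Sum ≈ 2.5869 → 2.587 bits.

2.587 bits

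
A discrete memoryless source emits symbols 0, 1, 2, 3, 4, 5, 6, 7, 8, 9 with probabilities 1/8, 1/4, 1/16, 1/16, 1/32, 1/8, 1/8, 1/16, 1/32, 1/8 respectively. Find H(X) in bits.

Each probability is a power of 1/2, so log₂(1/p) is an integer.
H = Σ p·log₂(1/p) = 1/8·3 + 1/4·2 + 1/16·4 + 1/16·4 + 1/32·5 + 1/8·3 + 1/8·3 + 1/16·4 + 1/32·5 + 1/8·3 = 3.0625 bits.

3.0625 bits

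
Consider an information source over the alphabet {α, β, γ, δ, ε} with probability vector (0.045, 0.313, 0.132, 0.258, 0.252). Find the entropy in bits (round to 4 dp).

2.1168 bits

H = −Σ pᵢ log₂ pᵢ.
−0.045·log₂(0.045) = 0.2013
−0.313·log₂(0.313) = 0.5245
−0.132·log₂(0.132) = 0.3856
−0.258·log₂(0.258) = 0.5043
−0.252·log₂(0.252) = 0.5011
Sum ≈ 2.1168 → 2.1168 bits.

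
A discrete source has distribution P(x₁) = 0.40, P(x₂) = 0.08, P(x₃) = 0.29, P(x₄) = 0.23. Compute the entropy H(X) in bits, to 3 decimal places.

1.826 bits

H = −Σ pᵢ log₂ pᵢ.
−0.40·log₂(0.40) = 0.5288
−0.08·log₂(0.08) = 0.2915
−0.29·log₂(0.29) = 0.5179
−0.23·log₂(0.23) = 0.4877
Sum ≈ 1.8259 → 1.826 bits.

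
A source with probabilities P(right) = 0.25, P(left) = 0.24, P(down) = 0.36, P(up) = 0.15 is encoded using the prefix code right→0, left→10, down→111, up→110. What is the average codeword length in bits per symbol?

2.26 bits/symbol

L̄ = Σ pᵢ·ℓᵢ = 0.25·1 + 0.24·2 + 0.36·3 + 0.15·3 = 2.26 bits/symbol.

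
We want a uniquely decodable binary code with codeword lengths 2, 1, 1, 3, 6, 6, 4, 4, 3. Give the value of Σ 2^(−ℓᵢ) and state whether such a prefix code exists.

With common denominator 2^6 = 64: Σ 2^(−ℓᵢ) = 16/64 + 32/64 + 32/64 + 8/64 + 1/64 + 1/64 + 4/64 + 4/64 + 8/64 = 106/64 = 1.65625.
Kraft's inequality requires Σ ≤ 1; here Σ = 1.65625 > 1, so no such prefix code exists.

1.65625; no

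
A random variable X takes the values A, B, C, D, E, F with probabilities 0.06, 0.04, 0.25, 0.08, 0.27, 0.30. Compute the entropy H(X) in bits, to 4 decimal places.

H = −Σ pᵢ log₂ pᵢ.
−0.06·log₂(0.06) = 0.2435
−0.04·log₂(0.04) = 0.1858
−0.25·log₂(0.25) = 0.5000
−0.08·log₂(0.08) = 0.2915
−0.27·log₂(0.27) = 0.5100
−0.30·log₂(0.30) = 0.5211
Sum ≈ 2.2519 → 2.2519 bits.

2.2519 bits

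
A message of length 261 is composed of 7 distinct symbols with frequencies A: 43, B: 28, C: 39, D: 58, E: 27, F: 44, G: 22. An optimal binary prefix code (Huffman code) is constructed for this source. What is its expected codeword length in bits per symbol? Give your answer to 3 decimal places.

2.778 bits/symbol

Probabilities are the counts divided by 261.
Repeatedly combine the two least-probable nodes; the expected code length is the sum of the merged weights.
merge 22/261 + 3/29 → 49/261
merge 28/261 + 13/87 → 67/261
merge 43/261 + 44/261 → 1/3
merge 49/261 + 2/9 → 107/261
merge 67/261 + 1/3 → 154/261
merge 107/261 + 154/261 → 1
L = 49/261 + 67/261 + 1/3 + 107/261 + 154/261 + 1 = 25/9 ≈ 2.778 bits/symbol.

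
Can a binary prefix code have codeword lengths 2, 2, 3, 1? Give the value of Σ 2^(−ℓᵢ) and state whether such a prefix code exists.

1.125; no

With common denominator 2^3 = 8: Σ 2^(−ℓᵢ) = 2/8 + 2/8 + 1/8 + 4/8 = 9/8 = 1.125.
Kraft's inequality requires Σ ≤ 1; here Σ = 1.125 > 1, so no such prefix code exists.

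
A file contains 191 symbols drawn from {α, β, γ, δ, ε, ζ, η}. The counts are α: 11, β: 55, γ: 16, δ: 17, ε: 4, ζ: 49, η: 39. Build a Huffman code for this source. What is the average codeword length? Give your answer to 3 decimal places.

Probabilities are the counts divided by 191.
Repeatedly combine the two least-probable nodes; the expected code length is the sum of the merged weights.
merge 4/191 + 11/191 → 15/191
merge 15/191 + 16/191 → 31/191
merge 17/191 + 31/191 → 48/191
merge 39/191 + 48/191 → 87/191
merge 49/191 + 55/191 → 104/191
merge 87/191 + 104/191 → 1
L = 15/191 + 31/191 + 48/191 + 87/191 + 104/191 + 1 = 476/191 ≈ 2.492 bits/symbol.

2.492 bits/symbol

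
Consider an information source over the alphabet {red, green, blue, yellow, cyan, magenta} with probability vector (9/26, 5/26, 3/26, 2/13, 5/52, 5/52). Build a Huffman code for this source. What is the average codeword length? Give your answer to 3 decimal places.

Repeatedly combine the two least-probable nodes; the expected code length is the sum of the merged weights.
merge 5/52 + 5/52 → 5/26
merge 3/26 + 2/13 → 7/26
merge 5/26 + 5/26 → 5/13
merge 7/26 + 9/26 → 8/13
merge 5/13 + 8/13 → 1
L = 5/26 + 7/26 + 5/13 + 8/13 + 1 = 32/13 ≈ 2.462 bits/symbol.

2.462 bits/symbol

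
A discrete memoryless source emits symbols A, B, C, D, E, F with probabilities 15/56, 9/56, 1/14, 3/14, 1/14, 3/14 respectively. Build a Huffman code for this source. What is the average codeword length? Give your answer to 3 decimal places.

2.446 bits/symbol

Repeatedly combine the two least-probable nodes; the expected code length is the sum of the merged weights.
merge 1/14 + 1/14 → 1/7
merge 1/7 + 9/56 → 17/56
merge 3/14 + 3/14 → 3/7
merge 15/56 + 17/56 → 4/7
merge 3/7 + 4/7 → 1
L = 1/7 + 17/56 + 3/7 + 4/7 + 1 = 137/56 ≈ 2.446 bits/symbol.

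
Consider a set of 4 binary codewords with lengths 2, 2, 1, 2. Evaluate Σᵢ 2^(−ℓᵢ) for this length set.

With common denominator 2^2 = 4: Σ 2^(−ℓᵢ) = 1/4 + 1/4 + 2/4 + 1/4 = 5/4 = 1.25.

1.25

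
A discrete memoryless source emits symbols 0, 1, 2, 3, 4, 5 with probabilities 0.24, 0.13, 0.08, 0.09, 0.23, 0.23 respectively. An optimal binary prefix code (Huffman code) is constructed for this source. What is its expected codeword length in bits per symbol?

Repeatedly combine the two least-probable nodes; the expected code length is the sum of the merged weights.
merge 2/25 + 9/100 → 17/100
merge 13/100 + 17/100 → 3/10
merge 23/100 + 23/100 → 23/50
merge 6/25 + 3/10 → 27/50
merge 23/50 + 27/50 → 1
L = 17/100 + 3/10 + 23/50 + 27/50 + 1 = 247/100 = 2.47 bits/symbol.

2.47 bits/symbol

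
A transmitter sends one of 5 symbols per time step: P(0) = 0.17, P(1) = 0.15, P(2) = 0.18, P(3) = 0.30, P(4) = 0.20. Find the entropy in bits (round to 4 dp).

2.2759 bits

H = −Σ pᵢ log₂ pᵢ.
−0.17·log₂(0.17) = 0.4346
−0.15·log₂(0.15) = 0.4105
−0.18·log₂(0.18) = 0.4453
−0.30·log₂(0.30) = 0.5211
−0.20·log₂(0.20) = 0.4644
Sum ≈ 2.2759 → 2.2759 bits.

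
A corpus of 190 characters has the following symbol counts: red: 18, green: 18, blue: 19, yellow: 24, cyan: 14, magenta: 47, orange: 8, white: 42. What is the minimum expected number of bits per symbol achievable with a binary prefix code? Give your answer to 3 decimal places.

2.837 bits/symbol

Probabilities are the counts divided by 190.
Repeatedly combine the two least-probable nodes; the expected code length is the sum of the merged weights.
merge 4/95 + 7/95 → 11/95
merge 9/95 + 9/95 → 18/95
merge 1/10 + 11/95 → 41/190
merge 12/95 + 18/95 → 6/19
merge 41/190 + 21/95 → 83/190
merge 47/190 + 6/19 → 107/190
merge 83/190 + 107/190 → 1
L = 11/95 + 18/95 + 41/190 + 6/19 + 83/190 + 107/190 + 1 = 539/190 ≈ 2.837 bits/symbol.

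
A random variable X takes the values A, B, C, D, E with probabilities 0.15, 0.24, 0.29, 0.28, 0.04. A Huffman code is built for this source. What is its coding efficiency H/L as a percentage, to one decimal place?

96.9%

Entropy H = −Σ p log₂ p ≈ 2.1226 bits.
Huffman merges: 1/25+3/20→19/100; 19/100+6/25→43/100; 7/25+29/100→57/100; 43/100+57/100→1. L = 219/100 ≈ 2.1900.
Efficiency = H/L = 2.1226/2.1900 = 96.9%.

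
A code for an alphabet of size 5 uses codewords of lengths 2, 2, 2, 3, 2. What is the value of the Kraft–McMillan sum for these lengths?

1.125

With common denominator 2^3 = 8: Σ 2^(−ℓᵢ) = 2/8 + 2/8 + 2/8 + 1/8 + 2/8 = 9/8 = 1.125.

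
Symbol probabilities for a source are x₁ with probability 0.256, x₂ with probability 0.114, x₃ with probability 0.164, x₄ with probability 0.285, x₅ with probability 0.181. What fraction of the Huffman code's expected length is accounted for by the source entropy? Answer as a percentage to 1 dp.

98.8%

Entropy H = −Σ p log₂ p ≈ 2.2506 bits.
Huffman merges: 57/500+41/250→139/500; 181/1000+32/125→437/1000; 139/500+57/200→563/1000; 437/1000+563/1000→1. L = 1139/500 ≈ 2.2780.
Efficiency = H/L = 2.2506/2.2780 = 98.8%.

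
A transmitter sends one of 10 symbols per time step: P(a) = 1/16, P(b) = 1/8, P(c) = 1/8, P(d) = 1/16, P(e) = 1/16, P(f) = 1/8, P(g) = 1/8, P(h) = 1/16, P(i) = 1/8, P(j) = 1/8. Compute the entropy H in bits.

3.25 bits

Each probability is a power of 1/2, so log₂(1/p) is an integer.
H = Σ p·log₂(1/p) = 1/16·4 + 1/8·3 + 1/8·3 + 1/16·4 + 1/16·4 + 1/8·3 + 1/8·3 + 1/16·4 + 1/8·3 + 1/8·3 = 3.25 bits.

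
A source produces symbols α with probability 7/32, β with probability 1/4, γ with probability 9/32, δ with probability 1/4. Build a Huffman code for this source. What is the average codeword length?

Repeatedly combine the two least-probable nodes; the expected code length is the sum of the merged weights.
merge 7/32 + 1/4 → 15/32
merge 1/4 + 9/32 → 17/32
merge 15/32 + 17/32 → 1
L = 15/32 + 17/32 + 1 = 2 bits/symbol.

2 bits/symbol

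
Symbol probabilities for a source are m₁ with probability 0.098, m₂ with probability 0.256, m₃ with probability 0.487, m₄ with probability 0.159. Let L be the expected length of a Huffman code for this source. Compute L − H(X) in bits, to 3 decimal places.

Entropy H = −Σ p log₂ p ≈ 1.7590 bits.
Huffman merges: 49/500+159/1000→257/1000; 32/125+257/1000→513/1000; 487/1000+513/1000→1. L = 177/100 ≈ 1.7700.
L − H = 1.7700 − 1.7590 = 0.011 bits.

0.011 bits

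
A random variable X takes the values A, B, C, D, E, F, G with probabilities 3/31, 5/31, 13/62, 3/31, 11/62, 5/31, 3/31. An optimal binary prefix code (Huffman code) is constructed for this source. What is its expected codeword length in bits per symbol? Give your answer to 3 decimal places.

2.790 bits/symbol

Repeatedly combine the two least-probable nodes; the expected code length is the sum of the merged weights.
merge 3/31 + 3/31 → 6/31
merge 3/31 + 5/31 → 8/31
merge 5/31 + 11/62 → 21/62
merge 6/31 + 13/62 → 25/62
merge 8/31 + 21/62 → 37/62
merge 25/62 + 37/62 → 1
L = 6/31 + 8/31 + 21/62 + 25/62 + 37/62 + 1 = 173/62 ≈ 2.790 bits/symbol.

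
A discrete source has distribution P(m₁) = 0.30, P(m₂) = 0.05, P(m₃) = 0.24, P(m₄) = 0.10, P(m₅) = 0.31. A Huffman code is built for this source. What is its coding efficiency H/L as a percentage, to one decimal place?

97.1%

Entropy H = −Σ p log₂ p ≈ 2.0873 bits.
Huffman merges: 1/20+1/10→3/20; 3/20+6/25→39/100; 3/10+31/100→61/100; 39/100+61/100→1. L = 43/20 ≈ 2.1500.
Efficiency = H/L = 2.0873/2.1500 = 97.1%.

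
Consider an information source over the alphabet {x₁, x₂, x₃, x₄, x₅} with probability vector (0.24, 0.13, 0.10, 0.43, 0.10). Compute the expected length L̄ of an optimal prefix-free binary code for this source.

Repeatedly combine the two least-probable nodes; the expected code length is the sum of the merged weights.
merge 1/10 + 1/10 → 1/5
merge 13/100 + 1/5 → 33/100
merge 6/25 + 33/100 → 57/100
merge 43/100 + 57/100 → 1
L = 1/5 + 33/100 + 57/100 + 1 = 21/10 = 2.1 bits/symbol.

2.1 bits/symbol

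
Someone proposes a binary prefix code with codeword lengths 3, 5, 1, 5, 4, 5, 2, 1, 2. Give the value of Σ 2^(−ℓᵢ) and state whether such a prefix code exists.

1.78125; no

With common denominator 2^5 = 32: Σ 2^(−ℓᵢ) = 4/32 + 1/32 + 16/32 + 1/32 + 2/32 + 1/32 + 8/32 + 16/32 + 8/32 = 57/32 = 1.78125.
Kraft's inequality requires Σ ≤ 1; here Σ = 1.78125 > 1, so no such prefix code exists.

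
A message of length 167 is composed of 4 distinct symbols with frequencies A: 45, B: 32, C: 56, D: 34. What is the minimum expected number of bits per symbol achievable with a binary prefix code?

2 bits/symbol

Probabilities are the counts divided by 167.
Repeatedly combine the two least-probable nodes; the expected code length is the sum of the merged weights.
merge 32/167 + 34/167 → 66/167
merge 45/167 + 56/167 → 101/167
merge 66/167 + 101/167 → 1
L = 66/167 + 101/167 + 1 = 2 bits/symbol.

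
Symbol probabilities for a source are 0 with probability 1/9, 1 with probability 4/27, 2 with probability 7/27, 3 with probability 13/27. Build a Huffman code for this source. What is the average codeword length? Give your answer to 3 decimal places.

Repeatedly combine the two least-probable nodes; the expected code length is the sum of the merged weights.
merge 1/9 + 4/27 → 7/27
merge 7/27 + 7/27 → 14/27
merge 13/27 + 14/27 → 1
L = 7/27 + 14/27 + 1 = 16/9 ≈ 1.778 bits/symbol.

1.778 bits/symbol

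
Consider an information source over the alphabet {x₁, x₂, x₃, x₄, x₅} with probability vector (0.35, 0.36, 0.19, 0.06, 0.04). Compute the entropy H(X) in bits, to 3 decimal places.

H = −Σ pᵢ log₂ pᵢ.
−0.35·log₂(0.35) = 0.5301
−0.36·log₂(0.36) = 0.5306
−0.19·log₂(0.19) = 0.4552
−0.06·log₂(0.06) = 0.2435
−0.04·log₂(0.04) = 0.1858
Sum ≈ 1.9452 → 1.945 bits.

1.945 bits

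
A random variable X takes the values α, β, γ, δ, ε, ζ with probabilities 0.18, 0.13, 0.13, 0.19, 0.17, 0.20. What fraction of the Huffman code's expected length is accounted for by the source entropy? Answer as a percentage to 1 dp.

Entropy H = −Σ p log₂ p ≈ 2.5648 bits.
Huffman merges: 13/100+13/100→13/50; 17/100+9/50→7/20; 19/100+1/5→39/100; 13/50+7/20→61/100; 39/100+61/100→1. L = 261/100 ≈ 2.6100.
Efficiency = H/L = 2.5648/2.6100 = 98.3%.

98.3%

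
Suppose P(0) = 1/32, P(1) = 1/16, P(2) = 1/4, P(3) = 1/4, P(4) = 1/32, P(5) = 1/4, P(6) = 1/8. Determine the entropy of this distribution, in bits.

Each probability is a power of 1/2, so log₂(1/p) is an integer.
H = Σ p·log₂(1/p) = 1/32·5 + 1/16·4 + 1/4·2 + 1/4·2 + 1/32·5 + 1/4·2 + 1/8·3 = 2.4375 bits.

2.4375 bits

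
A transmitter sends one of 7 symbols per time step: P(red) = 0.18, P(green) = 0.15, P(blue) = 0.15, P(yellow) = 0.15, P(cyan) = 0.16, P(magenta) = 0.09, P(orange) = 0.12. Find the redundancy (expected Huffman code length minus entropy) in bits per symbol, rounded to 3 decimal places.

0.040 bits

Entropy H = −Σ p log₂ p ≈ 2.7797 bits.
Huffman merges: 9/100+3/25→21/100; 3/20+3/20→3/10; 3/20+4/25→31/100; 9/50+21/100→39/100; 3/10+31/100→61/100; 39/100+61/100→1. L = 141/50 ≈ 2.8200.
L − H = 2.8200 − 2.7797 = 0.040 bits.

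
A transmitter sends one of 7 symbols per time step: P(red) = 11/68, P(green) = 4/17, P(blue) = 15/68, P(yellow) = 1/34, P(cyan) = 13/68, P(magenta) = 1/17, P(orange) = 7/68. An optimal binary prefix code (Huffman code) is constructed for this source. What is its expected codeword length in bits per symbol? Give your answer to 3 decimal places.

2.632 bits/symbol

Repeatedly combine the two least-probable nodes; the expected code length is the sum of the merged weights.
merge 1/34 + 1/17 → 3/34
merge 3/34 + 7/68 → 13/68
merge 11/68 + 13/68 → 6/17
merge 13/68 + 15/68 → 7/17
merge 4/17 + 6/17 → 10/17
merge 7/17 + 10/17 → 1
L = 3/34 + 13/68 + 6/17 + 7/17 + 10/17 + 1 = 179/68 ≈ 2.632 bits/symbol.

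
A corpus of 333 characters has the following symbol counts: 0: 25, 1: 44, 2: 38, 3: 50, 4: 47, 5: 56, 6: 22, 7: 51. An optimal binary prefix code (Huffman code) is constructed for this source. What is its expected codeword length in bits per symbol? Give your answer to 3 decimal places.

2.973 bits/symbol

Probabilities are the counts divided by 333.
Repeatedly combine the two least-probable nodes; the expected code length is the sum of the merged weights.
merge 22/333 + 25/333 → 47/333
merge 38/333 + 44/333 → 82/333
merge 47/333 + 47/333 → 94/333
merge 50/333 + 17/111 → 101/333
merge 56/333 + 82/333 → 46/111
merge 94/333 + 101/333 → 65/111
merge 46/111 + 65/111 → 1
L = 47/333 + 82/333 + 94/333 + 101/333 + 46/111 + 65/111 + 1 = 110/37 ≈ 2.973 bits/symbol.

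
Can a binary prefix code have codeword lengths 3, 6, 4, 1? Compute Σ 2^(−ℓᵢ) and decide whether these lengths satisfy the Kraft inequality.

0.703125; yes

With common denominator 2^6 = 64: Σ 2^(−ℓᵢ) = 8/64 + 1/64 + 4/64 + 32/64 = 45/64 = 0.703125.
Kraft's inequality requires Σ ≤ 1; here Σ = 0.703125 ≤ 1, so such a prefix code exists.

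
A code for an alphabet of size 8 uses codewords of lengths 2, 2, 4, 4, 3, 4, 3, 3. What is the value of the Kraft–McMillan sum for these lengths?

1.0625

With common denominator 2^4 = 16: Σ 2^(−ℓᵢ) = 4/16 + 4/16 + 1/16 + 1/16 + 2/16 + 1/16 + 2/16 + 2/16 = 17/16 = 1.0625.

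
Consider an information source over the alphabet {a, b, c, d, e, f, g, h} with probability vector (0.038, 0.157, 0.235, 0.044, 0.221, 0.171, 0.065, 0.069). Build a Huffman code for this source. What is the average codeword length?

2.76 bits/symbol

Repeatedly combine the two least-probable nodes; the expected code length is the sum of the merged weights.
merge 19/500 + 11/250 → 41/500
merge 13/200 + 69/1000 → 67/500
merge 41/500 + 67/500 → 27/125
merge 157/1000 + 171/1000 → 41/125
merge 27/125 + 221/1000 → 437/1000
merge 47/200 + 41/125 → 563/1000
merge 437/1000 + 563/1000 → 1
L = 41/500 + 67/500 + 27/125 + 41/125 + 437/1000 + 563/1000 + 1 = 69/25 = 2.76 bits/symbol.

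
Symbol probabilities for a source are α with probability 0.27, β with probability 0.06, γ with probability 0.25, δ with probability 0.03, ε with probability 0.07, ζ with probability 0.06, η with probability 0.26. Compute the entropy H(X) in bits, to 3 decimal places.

2.423 bits

H = −Σ pᵢ log₂ pᵢ.
−0.27·log₂(0.27) = 0.5100
−0.06·log₂(0.06) = 0.2435
−0.25·log₂(0.25) = 0.5000
−0.03·log₂(0.03) = 0.1518
−0.07·log₂(0.07) = 0.2686
−0.06·log₂(0.06) = 0.2435
−0.26·log₂(0.26) = 0.5053
Sum ≈ 2.4227 → 2.423 bits.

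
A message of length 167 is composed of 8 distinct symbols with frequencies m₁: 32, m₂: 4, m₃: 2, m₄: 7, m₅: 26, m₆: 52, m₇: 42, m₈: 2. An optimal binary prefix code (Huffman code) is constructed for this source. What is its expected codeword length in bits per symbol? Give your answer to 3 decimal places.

Probabilities are the counts divided by 167.
Repeatedly combine the two least-probable nodes; the expected code length is the sum of the merged weights.
merge 2/167 + 2/167 → 4/167
merge 4/167 + 4/167 → 8/167
merge 7/167 + 8/167 → 15/167
merge 15/167 + 26/167 → 41/167
merge 32/167 + 41/167 → 73/167
merge 42/167 + 52/167 → 94/167
merge 73/167 + 94/167 → 1
L = 4/167 + 8/167 + 15/167 + 41/167 + 73/167 + 94/167 + 1 = 402/167 ≈ 2.407 bits/symbol.

2.407 bits/symbol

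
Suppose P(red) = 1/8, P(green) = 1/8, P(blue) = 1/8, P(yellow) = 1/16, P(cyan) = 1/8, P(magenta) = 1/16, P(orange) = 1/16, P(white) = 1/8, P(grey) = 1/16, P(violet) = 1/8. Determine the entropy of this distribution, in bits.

3.25 bits

Each probability is a power of 1/2, so log₂(1/p) is an integer.
H = Σ p·log₂(1/p) = 1/8·3 + 1/8·3 + 1/8·3 + 1/16·4 + 1/8·3 + 1/16·4 + 1/16·4 + 1/8·3 + 1/16·4 + 1/8·3 = 3.25 bits.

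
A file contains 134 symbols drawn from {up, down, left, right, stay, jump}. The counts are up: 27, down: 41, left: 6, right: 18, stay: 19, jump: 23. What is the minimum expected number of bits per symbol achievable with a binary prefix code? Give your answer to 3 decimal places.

2.493 bits/symbol

Probabilities are the counts divided by 134.
Repeatedly combine the two least-probable nodes; the expected code length is the sum of the merged weights.
merge 3/67 + 9/67 → 12/67
merge 19/134 + 23/134 → 21/67
merge 12/67 + 27/134 → 51/134
merge 41/134 + 21/67 → 83/134
merge 51/134 + 83/134 → 1
L = 12/67 + 21/67 + 51/134 + 83/134 + 1 = 167/67 ≈ 2.493 bits/symbol.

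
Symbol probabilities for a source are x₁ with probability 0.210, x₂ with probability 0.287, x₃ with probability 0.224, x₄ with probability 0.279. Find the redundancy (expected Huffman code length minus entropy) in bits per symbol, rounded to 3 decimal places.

0.013 bits

Entropy H = −Σ p log₂ p ≈ 1.9870 bits.
Huffman merges: 21/100+28/125→217/500; 279/1000+287/1000→283/500; 217/500+283/500→1. L = 2 ≈ 2.0000.
L − H = 2.0000 − 1.9870 = 0.013 bits.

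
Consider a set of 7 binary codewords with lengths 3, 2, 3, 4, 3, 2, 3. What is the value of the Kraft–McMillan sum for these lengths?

With common denominator 2^4 = 16: Σ 2^(−ℓᵢ) = 2/16 + 4/16 + 2/16 + 1/16 + 2/16 + 4/16 + 2/16 = 17/16 = 1.0625.

1.0625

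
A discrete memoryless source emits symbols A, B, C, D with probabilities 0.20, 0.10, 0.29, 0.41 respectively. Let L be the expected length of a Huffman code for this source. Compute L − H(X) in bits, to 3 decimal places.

0.048 bits

Entropy H = −Σ p log₂ p ≈ 1.8419 bits.
Huffman merges: 1/10+1/5→3/10; 29/100+3/10→59/100; 41/100+59/100→1. L = 189/100 ≈ 1.8900.
L − H = 1.8900 − 1.8419 = 0.048 bits.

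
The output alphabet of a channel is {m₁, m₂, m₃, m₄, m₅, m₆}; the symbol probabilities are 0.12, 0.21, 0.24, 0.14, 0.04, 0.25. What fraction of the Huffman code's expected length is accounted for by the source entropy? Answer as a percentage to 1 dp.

Entropy H = −Σ p log₂ p ≈ 2.4169 bits.
Huffman merges: 1/25+3/25→4/25; 7/50+4/25→3/10; 21/100+6/25→9/20; 1/4+3/10→11/20; 9/20+11/20→1. L = 123/50 ≈ 2.4600.
Efficiency = H/L = 2.4169/2.4600 = 98.2%.

98.2%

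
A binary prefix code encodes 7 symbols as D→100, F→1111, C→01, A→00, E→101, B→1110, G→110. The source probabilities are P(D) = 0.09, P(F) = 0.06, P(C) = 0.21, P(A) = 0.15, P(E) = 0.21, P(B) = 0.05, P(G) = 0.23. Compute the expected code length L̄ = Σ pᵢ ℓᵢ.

L̄ = Σ pᵢ·ℓᵢ = 0.09·3 + 0.06·4 + 0.21·2 + 0.15·2 + 0.21·3 + 0.05·4 + 0.23·3 = 2.75 bits/symbol.

2.75 bits/symbol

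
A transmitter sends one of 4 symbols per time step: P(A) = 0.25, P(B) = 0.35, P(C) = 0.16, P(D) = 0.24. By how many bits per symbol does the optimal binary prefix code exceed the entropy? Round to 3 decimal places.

0.053 bits

Entropy H = −Σ p log₂ p ≈ 1.9473 bits.
Huffman merges: 4/25+6/25→2/5; 1/4+7/20→3/5; 2/5+3/5→1. L = 2 ≈ 2.0000.
L − H = 2.0000 − 1.9473 = 0.053 bits.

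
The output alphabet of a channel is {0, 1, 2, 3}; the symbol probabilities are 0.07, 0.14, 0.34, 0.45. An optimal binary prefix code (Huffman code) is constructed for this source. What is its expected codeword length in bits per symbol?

Repeatedly combine the two least-probable nodes; the expected code length is the sum of the merged weights.
merge 7/100 + 7/50 → 21/100
merge 21/100 + 17/50 → 11/20
merge 9/20 + 11/20 → 1
L = 21/100 + 11/20 + 1 = 44/25 = 1.76 bits/symbol.

1.76 bits/symbol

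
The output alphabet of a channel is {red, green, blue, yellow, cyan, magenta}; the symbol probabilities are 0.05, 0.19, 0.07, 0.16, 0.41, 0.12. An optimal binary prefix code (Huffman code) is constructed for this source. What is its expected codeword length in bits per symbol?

Repeatedly combine the two least-probable nodes; the expected code length is the sum of the merged weights.
merge 1/20 + 7/100 → 3/25
merge 3/25 + 3/25 → 6/25
merge 4/25 + 19/100 → 7/20
merge 6/25 + 7/20 → 59/100
merge 41/100 + 59/100 → 1
L = 3/25 + 6/25 + 7/20 + 59/100 + 1 = 23/10 = 2.3 bits/symbol.

2.3 bits/symbol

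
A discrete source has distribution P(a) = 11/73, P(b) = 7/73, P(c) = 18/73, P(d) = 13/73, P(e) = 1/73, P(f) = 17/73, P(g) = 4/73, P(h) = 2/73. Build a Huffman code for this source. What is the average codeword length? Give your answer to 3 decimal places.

Repeatedly combine the two least-probable nodes; the expected code length is the sum of the merged weights.
merge 1/73 + 2/73 → 3/73
merge 3/73 + 4/73 → 7/73
merge 7/73 + 7/73 → 14/73
merge 11/73 + 13/73 → 24/73
merge 14/73 + 17/73 → 31/73
merge 18/73 + 24/73 → 42/73
merge 31/73 + 42/73 → 1
L = 3/73 + 7/73 + 14/73 + 24/73 + 31/73 + 42/73 + 1 = 194/73 ≈ 2.658 bits/symbol.

2.658 bits/symbol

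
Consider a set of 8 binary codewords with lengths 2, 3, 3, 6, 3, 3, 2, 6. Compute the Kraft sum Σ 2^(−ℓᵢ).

1.03125

With common denominator 2^6 = 64: Σ 2^(−ℓᵢ) = 16/64 + 8/64 + 8/64 + 1/64 + 8/64 + 8/64 + 16/64 + 1/64 = 66/64 = 1.03125.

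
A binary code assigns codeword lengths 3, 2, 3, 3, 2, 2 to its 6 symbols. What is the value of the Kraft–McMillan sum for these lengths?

1.125

With common denominator 2^3 = 8: Σ 2^(−ℓᵢ) = 1/8 + 2/8 + 1/8 + 1/8 + 2/8 + 2/8 = 9/8 = 1.125.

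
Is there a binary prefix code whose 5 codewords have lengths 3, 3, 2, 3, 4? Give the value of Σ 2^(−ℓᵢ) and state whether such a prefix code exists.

With common denominator 2^4 = 16: Σ 2^(−ℓᵢ) = 2/16 + 2/16 + 4/16 + 2/16 + 1/16 = 11/16 = 0.6875.
Kraft's inequality requires Σ ≤ 1; here Σ = 0.6875 ≤ 1, so such a prefix code exists.

0.6875; yes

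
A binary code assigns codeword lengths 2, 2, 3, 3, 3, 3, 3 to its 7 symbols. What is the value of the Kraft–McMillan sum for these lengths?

1.125

With common denominator 2^3 = 8: Σ 2^(−ℓᵢ) = 2/8 + 2/8 + 1/8 + 1/8 + 1/8 + 1/8 + 1/8 = 9/8 = 1.125.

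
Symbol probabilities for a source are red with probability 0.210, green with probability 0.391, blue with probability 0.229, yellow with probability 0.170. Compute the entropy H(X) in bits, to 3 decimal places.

1.924 bits

H = −Σ pᵢ log₂ pᵢ.
−0.210·log₂(0.210) = 0.4728
−0.391·log₂(0.391) = 0.5297
−0.229·log₂(0.229) = 0.4870
−0.170·log₂(0.170) = 0.4346
Sum ≈ 1.9241 → 1.924 bits.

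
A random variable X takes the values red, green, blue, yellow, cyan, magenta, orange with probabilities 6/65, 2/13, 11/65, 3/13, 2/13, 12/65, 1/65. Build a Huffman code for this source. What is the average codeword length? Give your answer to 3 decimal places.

2.692 bits/symbol

Repeatedly combine the two least-probable nodes; the expected code length is the sum of the merged weights.
merge 1/65 + 6/65 → 7/65
merge 7/65 + 2/13 → 17/65
merge 2/13 + 11/65 → 21/65
merge 12/65 + 3/13 → 27/65
merge 17/65 + 21/65 → 38/65
merge 27/65 + 38/65 → 1
L = 7/65 + 17/65 + 21/65 + 27/65 + 38/65 + 1 = 35/13 ≈ 2.692 bits/symbol.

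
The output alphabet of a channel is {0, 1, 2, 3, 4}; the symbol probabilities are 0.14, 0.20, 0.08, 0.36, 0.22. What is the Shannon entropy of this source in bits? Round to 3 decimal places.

H = −Σ pᵢ log₂ pᵢ.
−0.14·log₂(0.14) = 0.3971
−0.20·log₂(0.20) = 0.4644
−0.08·log₂(0.08) = 0.2915
−0.36·log₂(0.36) = 0.5306
−0.22·log₂(0.22) = 0.4806
Sum ≈ 2.1642 → 2.164 bits.

2.164 bits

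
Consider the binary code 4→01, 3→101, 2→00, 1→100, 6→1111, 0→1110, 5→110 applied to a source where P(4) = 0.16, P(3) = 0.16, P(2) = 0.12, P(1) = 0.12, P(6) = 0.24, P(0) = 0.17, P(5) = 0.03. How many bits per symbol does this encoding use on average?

3.13 bits/symbol

L̄ = Σ pᵢ·ℓᵢ = 0.16·2 + 0.16·3 + 0.12·2 + 0.12·3 + 0.24·4 + 0.17·4 + 0.03·3 = 3.13 bits/symbol.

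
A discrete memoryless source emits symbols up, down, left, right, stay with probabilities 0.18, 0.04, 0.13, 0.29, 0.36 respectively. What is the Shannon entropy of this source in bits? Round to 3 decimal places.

H = −Σ pᵢ log₂ pᵢ.
−0.18·log₂(0.18) = 0.4453
−0.04·log₂(0.04) = 0.1858
−0.13·log₂(0.13) = 0.3826
−0.29·log₂(0.29) = 0.5179
−0.36·log₂(0.36) = 0.5306
Sum ≈ 2.0622 → 2.062 bits.

2.062 bits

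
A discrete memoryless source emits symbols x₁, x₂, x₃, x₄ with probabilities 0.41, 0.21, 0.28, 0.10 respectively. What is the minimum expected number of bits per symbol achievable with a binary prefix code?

Repeatedly combine the two least-probable nodes; the expected code length is the sum of the merged weights.
merge 1/10 + 21/100 → 31/100
merge 7/25 + 31/100 → 59/100
merge 41/100 + 59/100 → 1
L = 31/100 + 59/100 + 1 = 19/10 = 1.9 bits/symbol.

1.9 bits/symbol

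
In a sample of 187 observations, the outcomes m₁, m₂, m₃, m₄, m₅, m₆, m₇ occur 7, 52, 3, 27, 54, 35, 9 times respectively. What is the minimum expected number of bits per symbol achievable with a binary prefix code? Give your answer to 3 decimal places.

2.401 bits/symbol

Probabilities are the counts divided by 187.
Repeatedly combine the two least-probable nodes; the expected code length is the sum of the merged weights.
merge 3/187 + 7/187 → 10/187
merge 9/187 + 10/187 → 19/187
merge 19/187 + 27/187 → 46/187
merge 35/187 + 46/187 → 81/187
merge 52/187 + 54/187 → 106/187
merge 81/187 + 106/187 → 1
L = 10/187 + 19/187 + 46/187 + 81/187 + 106/187 + 1 = 449/187 ≈ 2.401 bits/symbol.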